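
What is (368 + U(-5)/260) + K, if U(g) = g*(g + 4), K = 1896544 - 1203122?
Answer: 36077081/52 ≈ 6.9379e+5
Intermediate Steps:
K = 693422
U(g) = g*(4 + g)
(368 + U(-5)/260) + K = (368 - 5*(4 - 5)/260) + 693422 = (368 - 5*(-1)*(1/260)) + 693422 = (368 + 5*(1/260)) + 693422 = (368 + 1/52) + 693422 = 19137/52 + 693422 = 36077081/52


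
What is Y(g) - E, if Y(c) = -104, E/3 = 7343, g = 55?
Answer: -22133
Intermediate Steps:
E = 22029 (E = 3*7343 = 22029)
Y(g) - E = -104 - 1*22029 = -104 - 22029 = -22133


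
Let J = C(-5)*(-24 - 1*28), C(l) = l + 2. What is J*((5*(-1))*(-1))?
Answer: 780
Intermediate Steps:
C(l) = 2 + l
J = 156 (J = (2 - 5)*(-24 - 1*28) = -3*(-24 - 28) = -3*(-52) = 156)
J*((5*(-1))*(-1)) = 156*((5*(-1))*(-1)) = 156*(-5*(-1)) = 156*5 = 780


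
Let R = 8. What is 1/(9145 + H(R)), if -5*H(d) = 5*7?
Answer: 1/9138 ≈ 0.00010943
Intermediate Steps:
H(d) = -7
1/(9145 + H(R)) = 1/(9145 - 7) = 1/9138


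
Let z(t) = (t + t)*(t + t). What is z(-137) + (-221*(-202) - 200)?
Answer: 119518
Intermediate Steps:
z(t) = 4*t² (z(t) = (2*t)*(2*t) = 4*t²)
z(-137) + (-221*(-202) - 200) = 4*(-137)² + (-221*(-202) - 200) = 4*18769 + (44642 - 200) = 75076 + 44442 = 119518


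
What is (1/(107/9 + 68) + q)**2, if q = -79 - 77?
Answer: 12578744025/516961 ≈ 24332.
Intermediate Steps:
q = -156
(1/(107/9 + 68) + q)**2 = (1/(107/9 + 68) - 156)**2 = (1/(719/9) - 156)**2 = (9/719 - 156)**2 = (-112155/719)**2 = 12578744025/516961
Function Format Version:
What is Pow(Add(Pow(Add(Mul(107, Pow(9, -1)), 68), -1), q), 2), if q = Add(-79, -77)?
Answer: Rational(12578744025, 516961) ≈ 24332.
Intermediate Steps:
q = -156
Pow(Add(Pow(Add(Mul(107, Pow(9, -1)), 68), -1), q), 2) = Pow(Add(Pow(Add(Mul(107, Pow(9, -1)), 68), -1), -156), 2) = Pow(Add(Pow(Add(Mul(107, Rational(1, 9)), 68), -1), -156), 2) = Pow(Add(Pow(Add(Rational(107, 9), 68), -1), -156), 2) = Pow(Add(Pow(Rational(719, 9), -1), -156), 2) = Pow(Add(Rational(9, 719), -156), 2) = Pow(Rational(-112155, 719), 2) = Rational(12578744025, 516961)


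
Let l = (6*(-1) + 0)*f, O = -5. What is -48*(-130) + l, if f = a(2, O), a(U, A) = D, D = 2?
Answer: 6228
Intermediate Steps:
a(U, A) = 2
f = 2
l = -12 (l = (6*(-1) + 0)*2 = (-6 + 0)*2 = -6*2 = -12)
-48*(-130) + l = -48*(-130) - 12 = 6240 - 12 = 6228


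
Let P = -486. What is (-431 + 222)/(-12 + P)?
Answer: 209/498 ≈ 0.41968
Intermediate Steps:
(-431 + 222)/(-12 + P) = (-431 + 222)/(-12 - 486) = -209/(-498) = -209*(-1/498) = 209/498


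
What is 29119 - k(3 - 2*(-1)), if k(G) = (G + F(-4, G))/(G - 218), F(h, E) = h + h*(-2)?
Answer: 2067452/71 ≈ 29119.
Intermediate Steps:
F(h, E) = -h (F(h, E) = h - 2*h = -h)
k(G) = (4 + G)/(-218 + G) (k(G) = (G - 1*(-4))/(G - 218) = (G + 4)/(-218 + G) = (4 + G)/(-218 + G))
29119 - k(3 - 2*(-1)) = 29119 - (4 + (3 - 2*(-1)))/(-218 + (3 - 2*(-1))) = 29119 - (4 + (3 + 2))/(-218 + (3 + 2)) = 29119 - (4 + 5)/(-218 + 5) = 29119 - 9/(-213) = 29119 - (-1)*9/213 = 29119 - 1*(-3/71) = 29119 + 3/71 = 2067452/71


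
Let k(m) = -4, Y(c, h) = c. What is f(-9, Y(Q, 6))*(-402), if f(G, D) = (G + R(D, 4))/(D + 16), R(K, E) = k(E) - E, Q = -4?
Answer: 1139/2 ≈ 569.50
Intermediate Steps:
R(K, E) = -4 - E
f(G, D) = (-8 + G)/(16 + D) (f(G, D) = (G + (-4 - 1*4))/(D + 16) = (G + (-4 - 4))/(16 + D) = (G - 8)/(16 + D) = (-8 + G)/(16 + D))
f(-9, Y(Q, 6))*(-402) = ((-8 - 9)/(16 - 4))*(-402) = (-17/12)*(-402) = ((1/12)*(-17))*(-402) = -17/12*(-402) = 1139/2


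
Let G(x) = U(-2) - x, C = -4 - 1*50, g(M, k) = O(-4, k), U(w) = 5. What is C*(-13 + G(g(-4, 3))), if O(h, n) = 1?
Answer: 486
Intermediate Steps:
g(M, k) = 1
C = -54 (C = -4 - 50 = -54)
G(x) = 5 - x
C*(-13 + G(g(-4, 3))) = -54*(-13 + (5 - 1*1)) = -54*(-13 + (5 - 1)) = -54*(-13 + 4) = -54*(-9) = 486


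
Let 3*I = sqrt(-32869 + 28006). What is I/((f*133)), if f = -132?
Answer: -I*sqrt(4863)/52668 ≈ -0.0013241*I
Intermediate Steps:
I = I*sqrt(4863)/3 (I = sqrt(-32869 + 28006)/3 = sqrt(-4863)/3 = (I*sqrt(4863))/3 = I*sqrt(4863)/3 ≈ 23.245*I)
I/((f*133)) = (I*sqrt(4863)/3)/((-132*133)) = (I*sqrt(4863)/3)/(-17556) = (I*sqrt(4863)/3)*(-1/17556) = -I*sqrt(4863)/52668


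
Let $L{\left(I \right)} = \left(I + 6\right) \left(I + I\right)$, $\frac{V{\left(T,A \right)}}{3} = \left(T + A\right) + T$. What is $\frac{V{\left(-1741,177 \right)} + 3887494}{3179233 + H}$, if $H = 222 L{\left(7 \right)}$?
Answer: $\frac{3877579}{3219637} \approx 1.2044$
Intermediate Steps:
$V{\left(T,A \right)} = 3 A + 6 T$ ($V{\left(T,A \right)} = 3 \left(\left(T + A\right) + T\right) = 3 \left(\left(A + T\right) + T\right) = 3 \left(A + 2 T\right) = 3 A + 6 T$)
$L{\left(I \right)} = 2 I \left(6 + I\right)$ ($L{\left(I \right)} = \left(6 + I\right) 2 I = 2 I \left(6 + I\right)$)
$H = 40404$ ($H = 222 \cdot 2 \cdot 7 \left(6 + 7\right) = 222 \cdot 2 \cdot 7 \cdot 13 = 222 \cdot 182 = 40404$)
$\frac{V{\left(-1741,177 \right)} + 3887494}{3179233 + H} = \frac{\left(3 \cdot 177 + 6 \left(-1741\right)\right) + 3887494}{3179233 + 40404} = \frac{\left(531 - 10446\right) + 3887494}{3219637} = \left(-9915 + 3887494\right) \frac{1}{3219637} = 3877579 \cdot \frac{1}{3219637} = \frac{3877579}{3219637}$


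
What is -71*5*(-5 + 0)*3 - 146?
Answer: 5179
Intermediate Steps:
-71*5*(-5 + 0)*3 - 146 = -71*5*(-5)*3 - 146 = -(-1775)*3 - 146 = -71*(-75) - 146 = 5325 - 146 = 5179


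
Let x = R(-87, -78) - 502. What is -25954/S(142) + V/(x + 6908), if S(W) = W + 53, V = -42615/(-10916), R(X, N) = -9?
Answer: -1812350478083/13616782140 ≈ -133.10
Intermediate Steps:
V = 42615/10916 (V = -42615*(-1/10916) = 42615/10916 ≈ 3.9039)
x = -511 (x = -9 - 502 = -511)
S(W) = 53 + W
-25954/S(142) + V/(x + 6908) = -25954/(53 + 142) + 42615/(10916*(-511 + 6908)) = -25954/195 + (42615/10916)/6397 = -25954*1/195 + (42615/10916)*(1/6397) = -25954/195 + 42615/69829652 = -1812350478083/13616782140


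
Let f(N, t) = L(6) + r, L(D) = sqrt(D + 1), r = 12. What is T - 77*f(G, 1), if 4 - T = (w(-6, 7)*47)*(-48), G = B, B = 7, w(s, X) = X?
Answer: 14872 - 77*sqrt(7) ≈ 14668.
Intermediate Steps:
L(D) = sqrt(1 + D)
G = 7
f(N, t) = 12 + sqrt(7) (f(N, t) = sqrt(1 + 6) + 12 = sqrt(7) + 12 = 12 + sqrt(7))
T = 15796 (T = 4 - 7*47*(-48) = 4 - 329*(-48) = 4 - 1*(-15792) = 4 + 15792 = 15796)
T - 77*f(G, 1) = 15796 - 77*(12 + sqrt(7)) = 15796 + (-924 - 77*sqrt(7)) = 14872 - 77*sqrt(7)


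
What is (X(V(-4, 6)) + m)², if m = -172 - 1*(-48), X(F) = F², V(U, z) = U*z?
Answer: 204304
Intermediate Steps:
m = -124 (m = -172 + 48 = -124)
(X(V(-4, 6)) + m)² = ((-4*6)² - 124)² = ((-24)² - 124)² = (576 - 124)² = 452² = 204304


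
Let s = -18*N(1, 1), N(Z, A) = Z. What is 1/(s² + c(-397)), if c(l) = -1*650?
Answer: -1/326 ≈ -0.0030675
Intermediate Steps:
c(l) = -650
s = -18 (s = -18*1 = -18)
1/(s² + c(-397)) = 1/((-18)² - 650) = 1/(324 - 650) = 1/(-326) = -1/326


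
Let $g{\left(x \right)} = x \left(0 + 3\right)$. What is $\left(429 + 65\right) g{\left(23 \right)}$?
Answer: $34086$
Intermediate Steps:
$g{\left(x \right)} = 3 x$ ($g{\left(x \right)} = x 3 = 3 x$)
$\left(429 + 65\right) g{\left(23 \right)} = \left(429 + 65\right) 3 \cdot 23 = 494 \cdot 69 = 34086$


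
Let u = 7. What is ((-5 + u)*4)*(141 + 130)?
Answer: 2168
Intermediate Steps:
((-5 + u)*4)*(141 + 130) = ((-5 + 7)*4)*(141 + 130) = (2*4)*271 = 8*271 = 2168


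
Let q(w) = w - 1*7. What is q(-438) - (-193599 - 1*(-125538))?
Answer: 67616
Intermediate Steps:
q(w) = -7 + w (q(w) = w - 7 = -7 + w)
q(-438) - (-193599 - 1*(-125538)) = (-7 - 438) - (-193599 - 1*(-125538)) = -445 - (-193599 + 125538) = -445 - 1*(-68061) = -445 + 68061 = 67616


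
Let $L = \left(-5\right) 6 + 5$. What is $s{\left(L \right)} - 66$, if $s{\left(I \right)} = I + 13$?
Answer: $-78$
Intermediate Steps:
$L = -25$ ($L = -30 + 5 = -25$)
$s{\left(I \right)} = 13 + I$
$s{\left(L \right)} - 66 = \left(13 - 25\right) - 66 = -12 - 66 = -78$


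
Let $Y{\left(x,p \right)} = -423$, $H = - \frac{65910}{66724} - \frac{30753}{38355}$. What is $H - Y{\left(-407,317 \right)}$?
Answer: $\frac{179660207373}{426533170} \approx 421.21$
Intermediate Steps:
$H = - \frac{763323537}{426533170}$ ($H = \left(-65910\right) \frac{1}{66724} - \frac{10251}{12785} = - \frac{32955}{33362} - \frac{10251}{12785} = - \frac{763323537}{426533170} \approx -1.7896$)
$H - Y{\left(-407,317 \right)} = - \frac{763323537}{426533170} - -423 = - \frac{763323537}{426533170} + 423 = \frac{179660207373}{426533170}$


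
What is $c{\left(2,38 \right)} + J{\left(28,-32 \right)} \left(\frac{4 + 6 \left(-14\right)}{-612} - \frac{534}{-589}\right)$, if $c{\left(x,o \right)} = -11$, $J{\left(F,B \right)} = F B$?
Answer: $- \frac{84751159}{90117} \approx -940.46$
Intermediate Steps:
$J{\left(F,B \right)} = B F$
$c{\left(2,38 \right)} + J{\left(28,-32 \right)} \left(\frac{4 + 6 \left(-14\right)}{-612} - \frac{534}{-589}\right) = -11 + \left(-32\right) 28 \left(\frac{4 + 6 \left(-14\right)}{-612} - \frac{534}{-589}\right) = -11 - 896 \left(\left(4 - 84\right) \left(- \frac{1}{612}\right) - - \frac{534}{589}\right) = -11 - 896 \left(\left(-80\right) \left(- \frac{1}{612}\right) + \frac{534}{589}\right) = -11 - 896 \left(\frac{20}{153} + \frac{534}{589}\right) = -11 - \frac{83759872}{90117} = - \frac{84751159}{90117}$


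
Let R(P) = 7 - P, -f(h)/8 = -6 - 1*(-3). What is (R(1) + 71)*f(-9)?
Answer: 1848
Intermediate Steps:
f(h) = 24 (f(h) = -8*(-6 - 1*(-3)) = -8*(-6 + 3) = -8*(-3) = 24)
(R(1) + 71)*f(-9) = ((7 - 1*1) + 71)*24 = ((7 - 1) + 71)*24 = (6 + 71)*24 = 77*24 = 1848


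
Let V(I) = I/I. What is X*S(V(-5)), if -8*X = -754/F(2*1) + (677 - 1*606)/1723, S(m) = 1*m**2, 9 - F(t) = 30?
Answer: -1300633/289464 ≈ -4.4932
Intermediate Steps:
F(t) = -21 (F(t) = 9 - 1*30 = 9 - 30 = -21)
V(I) = 1
S(m) = m**2
X = -1300633/289464 (X = -(-754/(-21) + (677 - 1*606)/1723)/8 = -(-754*(-1/21) + (677 - 606)*(1/1723))/8 = -(754/21 + 71*(1/1723))/8 = -(754/21 + 71/1723)/8 = -1/8*1300633/36183 = -1300633/289464 ≈ -4.4932)
X*S(V(-5)) = -1300633/289464*1**2 = -1300633/289464*1 = -1300633/289464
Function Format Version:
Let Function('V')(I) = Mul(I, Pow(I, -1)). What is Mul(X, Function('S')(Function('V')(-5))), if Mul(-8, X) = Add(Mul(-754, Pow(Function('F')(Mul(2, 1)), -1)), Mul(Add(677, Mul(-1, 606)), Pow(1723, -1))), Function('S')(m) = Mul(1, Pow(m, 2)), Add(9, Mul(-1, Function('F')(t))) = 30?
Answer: Rational(-1300633, 289464) ≈ -4.4932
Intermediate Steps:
Function('F')(t) = -21 (Function('F')(t) = Add(9, Mul(-1, 30)) = Add(9, -30) = -21)
Function('V')(I) = 1
Function('S')(m) = Pow(m, 2)
X = Rational(-1300633, 289464) (X = Mul(Rational(-1, 8), Add(Mul(-754, Pow(-21, -1)), Mul(Add(677, Mul(-1, 606)), Pow(1723, -1)))) = Mul(Rational(-1, 8), Add(Mul(-754, Rational(-1, 21)), Mul(Add(677, -606), Rational(1, 1723)))) = Mul(Rational(-1, 8), Add(Rational(754, 21), Mul(71, Rational(1, 1723)))) = Mul(Rational(-1, 8), Add(Rational(754, 21), Rational(71, 1723))) = Mul(Rational(-1, 8), Rational(1300633, 36183)) = Rational(-1300633, 289464) ≈ -4.4932)
Mul(X, Function('S')(Function('V')(-5))) = Mul(Rational(-1300633, 289464), Pow(1, 2)) = Mul(Rational(-1300633, 289464), 1) = Rational(-1300633, 289464)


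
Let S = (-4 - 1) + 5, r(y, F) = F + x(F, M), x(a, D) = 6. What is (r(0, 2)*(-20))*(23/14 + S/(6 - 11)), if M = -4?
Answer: -1840/7 ≈ -262.86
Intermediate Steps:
r(y, F) = 6 + F (r(y, F) = F + 6 = 6 + F)
S = 0 (S = -5 + 5 = 0)
(r(0, 2)*(-20))*(23/14 + S/(6 - 11)) = ((6 + 2)*(-20))*(23/14 + 0/(6 - 11)) = (8*(-20))*(23*(1/14) + 0/(-5)) = -160*(23/14 + 0*(-⅕)) = -160*(23/14 + 0) = -160*23/14 = -1840/7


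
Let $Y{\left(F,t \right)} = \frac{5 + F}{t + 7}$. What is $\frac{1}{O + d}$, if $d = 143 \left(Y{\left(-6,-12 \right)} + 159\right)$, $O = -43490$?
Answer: $- \frac{5}{103622} \approx -4.8252 \cdot 10^{-5}$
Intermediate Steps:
$Y{\left(F,t \right)} = \frac{5 + F}{7 + t}$
$d = \frac{113828}{5}$ ($d = 143 \left(\frac{5 - 6}{7 - 12} + 159\right) = 143 \left(\frac{1}{-5} \left(-1\right) + 159\right) = 143 \left(\left(- \frac{1}{5}\right) \left(-1\right) + 159\right) = 143 \left(\frac{1}{5} + 159\right) = 143 \cdot \frac{796}{5} = \frac{113828}{5} \approx 22766.0$)
$\frac{1}{O + d} = \frac{1}{-43490 + \frac{113828}{5}} = \frac{1}{- \frac{103622}{5}} = - \frac{5}{103622}$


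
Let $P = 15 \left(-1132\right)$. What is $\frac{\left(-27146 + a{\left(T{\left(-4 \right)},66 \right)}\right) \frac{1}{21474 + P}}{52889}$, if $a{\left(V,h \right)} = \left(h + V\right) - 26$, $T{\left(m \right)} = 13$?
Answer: $- \frac{9031}{79227722} \approx -0.00011399$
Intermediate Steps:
$P = -16980$
$a{\left(V,h \right)} = -26 + V + h$ ($a{\left(V,h \right)} = \left(V + h\right) - 26 = -26 + V + h$)
$\frac{\left(-27146 + a{\left(T{\left(-4 \right)},66 \right)}\right) \frac{1}{21474 + P}}{52889} = \frac{\left(-27146 + \left(-26 + 13 + 66\right)\right) \frac{1}{21474 - 16980}}{52889} = \frac{-27146 + 53}{4494} \cdot \frac{1}{52889} = \left(-27093\right) \frac{1}{4494} \cdot \frac{1}{52889} = \left(- \frac{9031}{1498}\right) \frac{1}{52889} = - \frac{9031}{79227722}$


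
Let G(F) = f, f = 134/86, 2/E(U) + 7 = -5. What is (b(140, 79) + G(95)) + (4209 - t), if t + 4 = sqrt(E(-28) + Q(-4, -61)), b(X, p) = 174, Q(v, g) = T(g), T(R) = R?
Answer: 188708/43 - I*sqrt(2202)/6 ≈ 4388.6 - 7.8209*I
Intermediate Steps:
Q(v, g) = g
E(U) = -1/6 (E(U) = 2/(-7 - 5) = 2/(-12) = 2*(-1/12) = -1/6)
f = 67/43 (f = 134*(1/86) = 67/43 ≈ 1.5581)
t = -4 + I*sqrt(2202)/6 (t = -4 + sqrt(-1/6 - 61) = -4 + sqrt(-367/6) = -4 + I*sqrt(2202)/6 ≈ -4.0 + 7.8209*I)
G(F) = 67/43
(b(140, 79) + G(95)) + (4209 - t) = (174 + 67/43) + (4209 - (-4 + I*sqrt(2202)/6)) = 7549/43 + (4209 + (4 - I*sqrt(2202)/6)) = 7549/43 + (4213 - I*sqrt(2202)/6) = 188708/43 - I*sqrt(2202)/6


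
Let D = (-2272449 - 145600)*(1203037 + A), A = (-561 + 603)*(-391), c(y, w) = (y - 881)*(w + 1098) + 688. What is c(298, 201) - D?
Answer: 2869292457506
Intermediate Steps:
c(y, w) = 688 + (-881 + y)*(1098 + w) (c(y, w) = (-881 + y)*(1098 + w) + 688 = 688 + (-881 + y)*(1098 + w))
A = -16422 (A = 42*(-391) = -16422)
D = -2869293214135 (D = (-2272449 - 145600)*(1203037 - 16422) = -2418049*1186615 = -2869293214135)
c(298, 201) - D = (-966650 - 881*201 + 1098*298 + 201*298) - 1*(-2869293214135) = (-966650 - 177081 + 327204 + 59898) + 2869293214135 = -756629 + 2869293214135 = 2869292457506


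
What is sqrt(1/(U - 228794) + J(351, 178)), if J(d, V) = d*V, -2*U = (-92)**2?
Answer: sqrt(3392625167450102)/233026 ≈ 249.96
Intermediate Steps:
U = -4232 (U = -1/2*(-92)**2 = -1/2*8464 = -4232)
J(d, V) = V*d
sqrt(1/(U - 228794) + J(351, 178)) = sqrt(1/(-4232 - 228794) + 178*351) = sqrt(1/(-233026) + 62478) = sqrt(-1/233026 + 62478) = sqrt(14558998427/233026) = sqrt(3392625167450102)/233026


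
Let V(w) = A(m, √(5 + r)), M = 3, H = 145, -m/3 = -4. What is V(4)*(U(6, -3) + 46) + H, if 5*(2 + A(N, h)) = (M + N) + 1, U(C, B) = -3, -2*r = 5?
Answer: 983/5 ≈ 196.60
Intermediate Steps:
r = -5/2 (r = -½*5 = -5/2 ≈ -2.5000)
m = 12 (m = -3*(-4) = 12)
A(N, h) = -6/5 + N/5 (A(N, h) = -2 + ((3 + N) + 1)/5 = -2 + (4 + N)/5 = -2 + (⅘ + N/5) = -6/5 + N/5)
V(w) = 6/5 (V(w) = -6/5 + (⅕)*12 = -6/5 + 12/5 = 6/5)
V(4)*(U(6, -3) + 46) + H = 6*(-3 + 46)/5 + 145 = (6/5)*43 + 145 = 258/5 + 145 = 983/5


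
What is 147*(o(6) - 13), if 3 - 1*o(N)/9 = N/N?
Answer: 735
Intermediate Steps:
o(N) = 18 (o(N) = 27 - 9*N/N = 27 - 9*1 = 27 - 9 = 18)
147*(o(6) - 13) = 147*(18 - 13) = 147*5 = 735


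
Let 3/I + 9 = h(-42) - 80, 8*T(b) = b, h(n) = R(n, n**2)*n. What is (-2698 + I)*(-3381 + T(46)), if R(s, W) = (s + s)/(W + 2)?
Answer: 2798367161603/307292 ≈ 9.1065e+6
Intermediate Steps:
R(s, W) = 2*s/(2 + W) (R(s, W) = (2*s)/(2 + W) = 2*s/(2 + W))
h(n) = 2*n**2/(2 + n**2) (h(n) = (2*n/(2 + n**2))*n = 2*n**2/(2 + n**2))
T(b) = b/8
I = -2649/76823 (I = 3/(-9 + (2*(-42)**2/(2 + (-42)**2) - 80)) = 3/(-9 + (2*1764/(2 + 1764) - 80)) = 3/(-9 + (2*1764/1766 - 80)) = 3/(-9 + (2*1764*(1/1766) - 80)) = 3/(-9 + (1764/883 - 80)) = 3/(-9 - 68876/883) = 3/(-76823/883) = 3*(-883/76823) = -2649/76823 ≈ -0.034482)
(-2698 + I)*(-3381 + T(46)) = (-2698 - 2649/76823)*(-3381 + (1/8)*46) = -207271103*(-3381 + 23/4)/76823 = -207271103/76823*(-13501/4) = 2798367161603/307292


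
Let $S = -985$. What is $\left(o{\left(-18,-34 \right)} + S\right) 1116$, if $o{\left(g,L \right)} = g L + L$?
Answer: $-454212$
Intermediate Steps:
$o{\left(g,L \right)} = L + L g$ ($o{\left(g,L \right)} = L g + L = L + L g$)
$\left(o{\left(-18,-34 \right)} + S\right) 1116 = \left(- 34 \left(1 - 18\right) - 985\right) 1116 = \left(\left(-34\right) \left(-17\right) - 985\right) 1116 = \left(578 - 985\right) 1116 = \left(-407\right) 1116 = -454212$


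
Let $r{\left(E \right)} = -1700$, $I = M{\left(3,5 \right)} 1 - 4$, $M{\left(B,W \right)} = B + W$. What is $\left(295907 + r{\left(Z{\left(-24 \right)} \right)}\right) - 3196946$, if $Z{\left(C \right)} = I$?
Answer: $-2902739$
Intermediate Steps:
$I = 4$ ($I = \left(3 + 5\right) 1 - 4 = 8 \cdot 1 - 4 = 8 - 4 = 4$)
$Z{\left(C \right)} = 4$
$\left(295907 + r{\left(Z{\left(-24 \right)} \right)}\right) - 3196946 = \left(295907 - 1700\right) - 3196946 = 294207 - 3196946 = -2902739$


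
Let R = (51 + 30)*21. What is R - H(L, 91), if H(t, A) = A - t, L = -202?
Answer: 1408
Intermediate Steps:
R = 1701 (R = 81*21 = 1701)
R - H(L, 91) = 1701 - (91 - 1*(-202)) = 1701 - (91 + 202) = 1701 - 1*293 = 1701 - 293 = 1408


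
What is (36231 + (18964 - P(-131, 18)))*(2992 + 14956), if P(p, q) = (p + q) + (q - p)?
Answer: 989993732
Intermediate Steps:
P(p, q) = 2*q
(36231 + (18964 - P(-131, 18)))*(2992 + 14956) = (36231 + (18964 - 2*18))*(2992 + 14956) = (36231 + (18964 - 1*36))*17948 = (36231 + (18964 - 36))*17948 = (36231 + 18928)*17948 = 55159*17948 = 989993732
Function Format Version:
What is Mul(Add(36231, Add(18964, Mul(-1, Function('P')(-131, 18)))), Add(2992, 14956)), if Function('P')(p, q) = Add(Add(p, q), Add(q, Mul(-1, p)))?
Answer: 989993732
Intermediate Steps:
Function('P')(p, q) = Mul(2, q)
Mul(Add(36231, Add(18964, Mul(-1, Function('P')(-131, 18)))), Add(2992, 14956)) = Mul(Add(36231, Add(18964, Mul(-1, Mul(2, 18)))), Add(2992, 14956)) = Mul(Add(36231, Add(18964, Mul(-1, 36))), 17948) = Mul(Add(36231, Add(18964, -36)), 17948) = Mul(Add(36231, 18928), 17948) = Mul(55159, 17948) = 989993732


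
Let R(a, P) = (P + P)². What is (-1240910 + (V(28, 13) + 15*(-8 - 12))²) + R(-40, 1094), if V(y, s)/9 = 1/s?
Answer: 614487227/169 ≈ 3.6360e+6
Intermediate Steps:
V(y, s) = 9/s
R(a, P) = 4*P² (R(a, P) = (2*P)² = 4*P²)
(-1240910 + (V(28, 13) + 15*(-8 - 12))²) + R(-40, 1094) = (-1240910 + (9/13 + 15*(-8 - 12))²) + 4*1094² = (-1240910 + (9*(1/13) + 15*(-20))²) + 4*1196836 = (-1240910 + (9/13 - 300)²) + 4787344 = (-1240910 + (-3891/13)²) + 4787344 = (-1240910 + 15139881/169) + 4787344 = -194573909/169 + 4787344 = 614487227/169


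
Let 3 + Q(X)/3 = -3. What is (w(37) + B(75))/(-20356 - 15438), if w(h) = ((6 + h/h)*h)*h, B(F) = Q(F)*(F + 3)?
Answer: -8179/35794 ≈ -0.22850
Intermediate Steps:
Q(X) = -18 (Q(X) = -9 + 3*(-3) = -9 - 9 = -18)
B(F) = -54 - 18*F (B(F) = -18*(F + 3) = -18*(3 + F) = -54 - 18*F)
w(h) = 7*h² (w(h) = ((6 + 1)*h)*h = (7*h)*h = 7*h²)
(w(37) + B(75))/(-20356 - 15438) = (7*37² + (-54 - 18*75))/(-20356 - 15438) = (7*1369 + (-54 - 1350))/(-35794) = (9583 - 1404)*(-1/35794) = 8179*(-1/35794) = -8179/35794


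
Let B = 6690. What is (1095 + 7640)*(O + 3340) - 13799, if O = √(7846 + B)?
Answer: 29161101 + 17470*√3634 ≈ 3.0214e+7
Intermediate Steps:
O = 2*√3634 (O = √(7846 + 6690) = √14536 = 2*√3634 ≈ 120.57)
(1095 + 7640)*(O + 3340) - 13799 = (1095 + 7640)*(2*√3634 + 3340) - 13799 = 8735*(3340 + 2*√3634) - 13799 = (29174900 + 17470*√3634) - 13799 = 29161101 + 17470*√3634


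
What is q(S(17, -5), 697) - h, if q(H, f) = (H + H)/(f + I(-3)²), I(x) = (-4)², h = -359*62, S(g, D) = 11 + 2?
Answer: 21211900/953 ≈ 22258.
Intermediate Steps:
S(g, D) = 13
h = -22258
I(x) = 16
q(H, f) = 2*H/(256 + f) (q(H, f) = (H + H)/(f + 16²) = (2*H)/(f + 256) = (2*H)/(256 + f) = 2*H/(256 + f))
q(S(17, -5), 697) - h = 2*13/(256 + 697) - 1*(-22258) = 2*13/953 + 22258 = 2*13*(1/953) + 22258 = 26/953 + 22258 = 21211900/953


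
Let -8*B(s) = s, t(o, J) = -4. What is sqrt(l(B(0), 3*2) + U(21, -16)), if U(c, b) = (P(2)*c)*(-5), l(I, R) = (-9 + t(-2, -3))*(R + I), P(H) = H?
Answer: 12*I*sqrt(2) ≈ 16.971*I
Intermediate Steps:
B(s) = -s/8
l(I, R) = -13*I - 13*R (l(I, R) = (-9 - 4)*(R + I) = -13*(I + R) = -13*I - 13*R)
U(c, b) = -10*c (U(c, b) = (2*c)*(-5) = -10*c)
sqrt(l(B(0), 3*2) + U(21, -16)) = sqrt((-(-13)*0/8 - 39*2) - 10*21) = sqrt((-13*0 - 13*6) - 210) = sqrt((0 - 78) - 210) = sqrt(-78 - 210) = sqrt(-288) = 12*I*sqrt(2)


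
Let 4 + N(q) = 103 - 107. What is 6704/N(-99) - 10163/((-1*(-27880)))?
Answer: -23373603/27880 ≈ -838.36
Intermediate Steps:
N(q) = -8 (N(q) = -4 + (103 - 107) = -4 - 4 = -8)
6704/N(-99) - 10163/((-1*(-27880))) = 6704/(-8) - 10163/((-1*(-27880))) = 6704*(-1/8) - 10163/27880 = -838 - 10163*1/27880 = -838 - 10163/27880 = -23373603/27880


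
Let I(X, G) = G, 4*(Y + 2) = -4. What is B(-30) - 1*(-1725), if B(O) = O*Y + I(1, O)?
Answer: 1785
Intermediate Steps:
Y = -3 (Y = -2 + (1/4)*(-4) = -2 - 1 = -3)
B(O) = -2*O (B(O) = O*(-3) + O = -3*O + O = -2*O)
B(-30) - 1*(-1725) = -2*(-30) - 1*(-1725) = 60 + 1725 = 1785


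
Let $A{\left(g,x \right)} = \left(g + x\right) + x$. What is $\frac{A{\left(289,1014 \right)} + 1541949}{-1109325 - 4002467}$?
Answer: $- \frac{772133}{2555896} \approx -0.3021$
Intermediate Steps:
$A{\left(g,x \right)} = g + 2 x$
$\frac{A{\left(289,1014 \right)} + 1541949}{-1109325 - 4002467} = \frac{\left(289 + 2 \cdot 1014\right) + 1541949}{-1109325 - 4002467} = \frac{\left(289 + 2028\right) + 1541949}{-5111792} = \left(2317 + 1541949\right) \left(- \frac{1}{5111792}\right) = 1544266 \left(- \frac{1}{5111792}\right) = - \frac{772133}{2555896}$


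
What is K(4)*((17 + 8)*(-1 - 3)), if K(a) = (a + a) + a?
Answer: -1200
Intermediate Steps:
K(a) = 3*a (K(a) = 2*a + a = 3*a)
K(4)*((17 + 8)*(-1 - 3)) = (3*4)*((17 + 8)*(-1 - 3)) = 12*(25*(-4)) = 12*(-100) = -1200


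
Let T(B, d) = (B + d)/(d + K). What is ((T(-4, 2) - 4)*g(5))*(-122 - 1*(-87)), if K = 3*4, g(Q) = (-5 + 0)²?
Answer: 3625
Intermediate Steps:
g(Q) = 25 (g(Q) = (-5)² = 25)
K = 12
T(B, d) = (B + d)/(12 + d) (T(B, d) = (B + d)/(d + 12) = (B + d)/(12 + d))
((T(-4, 2) - 4)*g(5))*(-122 - 1*(-87)) = (((-4 + 2)/(12 + 2) - 4)*25)*(-122 - 1*(-87)) = ((-2/14 - 4)*25)*(-122 + 87) = (((1/14)*(-2) - 4)*25)*(-35) = ((-⅐ - 4)*25)*(-35) = -29/7*25*(-35) = -725/7*(-35) = 3625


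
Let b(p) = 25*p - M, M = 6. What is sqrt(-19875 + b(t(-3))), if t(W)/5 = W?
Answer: 4*I*sqrt(1266) ≈ 142.32*I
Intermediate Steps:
t(W) = 5*W
b(p) = -6 + 25*p (b(p) = 25*p - 1*6 = 25*p - 6 = -6 + 25*p)
sqrt(-19875 + b(t(-3))) = sqrt(-19875 + (-6 + 25*(5*(-3)))) = sqrt(-19875 + (-6 + 25*(-15))) = sqrt(-19875 + (-6 - 375)) = sqrt(-19875 - 381) = sqrt(-20256) = 4*I*sqrt(1266)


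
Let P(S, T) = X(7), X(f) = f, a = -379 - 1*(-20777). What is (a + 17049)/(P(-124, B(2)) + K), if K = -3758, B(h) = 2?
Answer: -37447/3751 ≈ -9.9832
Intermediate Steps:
a = 20398 (a = -379 + 20777 = 20398)
P(S, T) = 7
(a + 17049)/(P(-124, B(2)) + K) = (20398 + 17049)/(7 - 3758) = 37447/(-3751) = 37447*(-1/3751) = -37447/3751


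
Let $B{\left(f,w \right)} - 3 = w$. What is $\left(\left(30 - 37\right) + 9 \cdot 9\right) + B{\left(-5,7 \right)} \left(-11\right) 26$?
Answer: $-2786$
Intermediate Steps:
$B{\left(f,w \right)} = 3 + w$
$\left(\left(30 - 37\right) + 9 \cdot 9\right) + B{\left(-5,7 \right)} \left(-11\right) 26 = \left(\left(30 - 37\right) + 9 \cdot 9\right) + \left(3 + 7\right) \left(-11\right) 26 = \left(-7 + 81\right) + 10 \left(-11\right) 26 = 74 - 2860 = -2786$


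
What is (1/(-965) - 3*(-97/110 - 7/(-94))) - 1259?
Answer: -626913539/498905 ≈ -1256.6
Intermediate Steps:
(1/(-965) - 3*(-97/110 - 7/(-94))) - 1259 = (-1/965 - 3*(-97*1/110 - 7*(-1/94))) - 1259 = (-1/965 - 3*(-97/110 + 7/94)) - 1259 = (-1/965 - 3*(-2087/2585)) - 1259 = (-1/965 + 6261/2585) - 1259 = 1207856/498905 - 1259 = -626913539/498905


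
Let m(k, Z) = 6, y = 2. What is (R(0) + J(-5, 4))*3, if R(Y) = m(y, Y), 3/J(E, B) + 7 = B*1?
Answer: 15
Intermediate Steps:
J(E, B) = 3/(-7 + B) (J(E, B) = 3/(-7 + B*1) = 3/(-7 + B))
R(Y) = 6
(R(0) + J(-5, 4))*3 = (6 + 3/(-7 + 4))*3 = (6 + 3/(-3))*3 = (6 + 3*(-1/3))*3 = (6 - 1)*3 = 5*3 = 15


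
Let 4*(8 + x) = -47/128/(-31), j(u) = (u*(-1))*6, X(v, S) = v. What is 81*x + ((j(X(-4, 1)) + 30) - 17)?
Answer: -9693985/15872 ≈ -610.76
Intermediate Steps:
j(u) = -6*u (j(u) = -u*6 = -6*u)
x = -126929/15872 (x = -8 + (-47/128/(-31))/4 = -8 + (-47*1/128*(-1/31))/4 = -8 + (-47/128*(-1/31))/4 = -8 + (¼)*(47/3968) = -8 + 47/15872 = -126929/15872 ≈ -7.9970)
81*x + ((j(X(-4, 1)) + 30) - 17) = 81*(-126929/15872) + ((-6*(-4) + 30) - 17) = -10281249/15872 + ((24 + 30) - 17) = -10281249/15872 + (54 - 17) = -10281249/15872 + 37 = -9693985/15872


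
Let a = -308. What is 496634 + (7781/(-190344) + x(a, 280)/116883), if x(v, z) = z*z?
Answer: 3683038732129915/7415992584 ≈ 4.9663e+5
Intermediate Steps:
x(v, z) = z²
496634 + (7781/(-190344) + x(a, 280)/116883) = 496634 + (7781/(-190344) + 280²/116883) = 496634 + (7781*(-1/190344) + 78400*(1/116883)) = 496634 + (-7781/190344 + 78400/116883) = 496634 + 4671167659/7415992584 = 3683038732129915/7415992584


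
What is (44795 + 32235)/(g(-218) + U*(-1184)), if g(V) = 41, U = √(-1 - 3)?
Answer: 631646/1121821 + 36481408*I/1121821 ≈ 0.56305 + 32.52*I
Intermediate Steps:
U = 2*I (U = √(-4) = 2*I ≈ 2.0*I)
(44795 + 32235)/(g(-218) + U*(-1184)) = (44795 + 32235)/(41 + (2*I)*(-1184)) = 77030/(41 - 2368*I) = 77030*((41 + 2368*I)/5609105) = 15406*(41 + 2368*I)/1121821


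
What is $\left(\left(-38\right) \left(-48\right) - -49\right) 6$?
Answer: $11238$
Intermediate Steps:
$\left(\left(-38\right) \left(-48\right) - -49\right) 6 = \left(1824 + 49\right) 6 = 1873 \cdot 6 = 11238$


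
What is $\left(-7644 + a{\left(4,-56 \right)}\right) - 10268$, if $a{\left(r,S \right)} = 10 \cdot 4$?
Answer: $-17872$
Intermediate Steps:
$a{\left(r,S \right)} = 40$
$\left(-7644 + a{\left(4,-56 \right)}\right) - 10268 = \left(-7644 + 40\right) - 10268 = -7604 - 10268 = -17872$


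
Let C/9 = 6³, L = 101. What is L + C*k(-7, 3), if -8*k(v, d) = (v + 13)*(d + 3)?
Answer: -8647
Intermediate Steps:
k(v, d) = -(3 + d)*(13 + v)/8 (k(v, d) = -(v + 13)*(d + 3)/8 = -(13 + v)*(3 + d)/8 = -(3 + d)*(13 + v)/8)
C = 1944 (C = 9*6³ = 9*216 = 1944)
L + C*k(-7, 3) = 101 + 1944*(-39/8 - 13/8*3 - 3/8*(-7) - ⅛*3*(-7)) = 101 + 1944*(-39/8 - 39/8 + 21/8 + 21/8) = 101 + 1944*(-9/2) = 101 - 8748 = -8647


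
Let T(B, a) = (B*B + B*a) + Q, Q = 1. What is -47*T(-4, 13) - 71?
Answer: 1574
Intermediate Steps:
T(B, a) = 1 + B**2 + B*a (T(B, a) = (B*B + B*a) + 1 = (B**2 + B*a) + 1 = 1 + B**2 + B*a)
-47*T(-4, 13) - 71 = -47*(1 + (-4)**2 - 4*13) - 71 = -47*(1 + 16 - 52) - 71 = -47*(-35) - 71 = 1645 - 71 = 1574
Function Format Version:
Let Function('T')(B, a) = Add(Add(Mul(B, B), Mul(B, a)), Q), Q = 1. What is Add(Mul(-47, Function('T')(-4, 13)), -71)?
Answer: 1574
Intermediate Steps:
Function('T')(B, a) = Add(1, Pow(B, 2), Mul(B, a)) (Function('T')(B, a) = Add(Add(Mul(B, B), Mul(B, a)), 1) = Add(Add(Pow(B, 2), Mul(B, a)), 1) = Add(1, Pow(B, 2), Mul(B, a)))
Add(Mul(-47, Function('T')(-4, 13)), -71) = Add(Mul(-47, Add(1, Pow(-4, 2), Mul(-4, 13))), -71) = Add(Mul(-47, Add(1, 16, -52)), -71) = Add(Mul(-47, -35), -71) = Add(1645, -71) = 1574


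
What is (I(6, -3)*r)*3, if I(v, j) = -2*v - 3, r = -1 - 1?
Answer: 90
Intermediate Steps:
r = -2
I(v, j) = -3 - 2*v
(I(6, -3)*r)*3 = ((-3 - 2*6)*(-2))*3 = ((-3 - 12)*(-2))*3 = -15*(-2)*3 = 30*3 = 90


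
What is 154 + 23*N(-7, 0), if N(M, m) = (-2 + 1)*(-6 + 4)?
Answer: 200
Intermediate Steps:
N(M, m) = 2 (N(M, m) = -1*(-2) = 2)
154 + 23*N(-7, 0) = 154 + 23*2 = 154 + 46 = 200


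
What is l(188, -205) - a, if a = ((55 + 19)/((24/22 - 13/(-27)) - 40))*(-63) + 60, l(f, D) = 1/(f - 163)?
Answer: -51723437/285325 ≈ -181.28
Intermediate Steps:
l(f, D) = 1/(-163 + f)
a = 2069394/11413 (a = (74/((24*(1/22) - 13*(-1/27)) - 40))*(-63) + 60 = (74/((12/11 + 13/27) - 40))*(-63) + 60 = (74/(467/297 - 40))*(-63) + 60 = (74/(-11413/297))*(-63) + 60 = (74*(-297/11413))*(-63) + 60 = -21978/11413*(-63) + 60 = 1384614/11413 + 60 = 2069394/11413 ≈ 181.32)
l(188, -205) - a = 1/(-163 + 188) - 1*2069394/11413 = 1/25 - 2069394/11413 = -51723437/285325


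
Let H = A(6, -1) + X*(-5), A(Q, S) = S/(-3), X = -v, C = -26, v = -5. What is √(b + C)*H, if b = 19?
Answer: -74*I*√7/3 ≈ -65.262*I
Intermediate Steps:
X = 5 (X = -1*(-5) = 5)
A(Q, S) = -S/3 (A(Q, S) = S*(-⅓) = -S/3)
H = -74/3 (H = -⅓*(-1) + 5*(-5) = ⅓ - 25 = -74/3 ≈ -24.667)
√(b + C)*H = √(19 - 26)*(-74/3) = √(-7)*(-74/3) = (I*√7)*(-74/3) = -74*I*√7/3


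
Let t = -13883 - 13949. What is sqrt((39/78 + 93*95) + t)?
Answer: I*sqrt(75986)/2 ≈ 137.83*I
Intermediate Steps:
t = -27832
sqrt((39/78 + 93*95) + t) = sqrt((39/78 + 93*95) - 27832) = sqrt((39*(1/78) + 8835) - 27832) = sqrt((1/2 + 8835) - 27832) = sqrt(17671/2 - 27832) = sqrt(-37993/2) = I*sqrt(75986)/2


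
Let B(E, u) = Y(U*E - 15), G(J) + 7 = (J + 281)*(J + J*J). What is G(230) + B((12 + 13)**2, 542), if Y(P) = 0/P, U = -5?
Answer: 27149423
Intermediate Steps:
Y(P) = 0
G(J) = -7 + (281 + J)*(J + J**2) (G(J) = -7 + (J + 281)*(J + J*J) = -7 + (281 + J)*(J + J**2))
B(E, u) = 0
G(230) + B((12 + 13)**2, 542) = (-7 + 230**3 + 281*230 + 282*230**2) + 0 = (-7 + 12167000 + 64630 + 282*52900) + 0 = (-7 + 12167000 + 64630 + 14917800) + 0 = 27149423 + 0 = 27149423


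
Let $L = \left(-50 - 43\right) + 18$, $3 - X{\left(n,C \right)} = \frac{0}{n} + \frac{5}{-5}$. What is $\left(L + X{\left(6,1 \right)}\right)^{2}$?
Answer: $5041$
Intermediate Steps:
$X{\left(n,C \right)} = 4$ ($X{\left(n,C \right)} = 3 - \left(\frac{0}{n} + \frac{5}{-5}\right) = 3 - \left(0 + 5 \left(- \frac{1}{5}\right)\right) = 3 - \left(0 - 1\right) = 3 - -1 = 3 + 1 = 4$)
$L = -75$ ($L = -93 + 18 = -75$)
$\left(L + X{\left(6,1 \right)}\right)^{2} = \left(-75 + 4\right)^{2} = \left(-71\right)^{2} = 5041$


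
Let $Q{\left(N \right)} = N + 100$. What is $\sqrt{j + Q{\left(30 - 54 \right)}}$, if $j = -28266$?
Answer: $i \sqrt{28190} \approx 167.9 i$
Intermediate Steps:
$Q{\left(N \right)} = 100 + N$
$\sqrt{j + Q{\left(30 - 54 \right)}} = \sqrt{-28266 + \left(100 + \left(30 - 54\right)\right)} = \sqrt{-28266 + \left(100 - 24\right)} = \sqrt{-28266 + 76} = \sqrt{-28190} = i \sqrt{28190}$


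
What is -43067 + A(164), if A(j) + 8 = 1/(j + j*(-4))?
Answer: -21192901/492 ≈ -43075.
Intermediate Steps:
A(j) = -8 - 1/(3*j) (A(j) = -8 + 1/(j + j*(-4)) = -8 + 1/(j - 4*j) = -8 + 1/(-3*j) = -8 - 1/(3*j))
-43067 + A(164) = -43067 + (-8 - ⅓/164) = -43067 + (-8 - ⅓*1/164) = -43067 + (-8 - 1/492) = -43067 - 3937/492 = -21192901/492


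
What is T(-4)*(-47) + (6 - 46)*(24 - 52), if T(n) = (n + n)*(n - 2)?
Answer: -1136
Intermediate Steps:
T(n) = 2*n*(-2 + n) (T(n) = (2*n)*(-2 + n) = 2*n*(-2 + n))
T(-4)*(-47) + (6 - 46)*(24 - 52) = (2*(-4)*(-2 - 4))*(-47) + (6 - 46)*(24 - 52) = (2*(-4)*(-6))*(-47) - 40*(-28) = 48*(-47) + 1120 = -2256 + 1120 = -1136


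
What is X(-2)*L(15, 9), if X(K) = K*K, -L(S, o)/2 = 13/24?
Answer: -13/3 ≈ -4.3333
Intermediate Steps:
L(S, o) = -13/12 (L(S, o) = -26/24 = -2*13/24 = -13/12)
X(K) = K²
X(-2)*L(15, 9) = (-2)²*(-13/12) = 4*(-13/12) = -13/3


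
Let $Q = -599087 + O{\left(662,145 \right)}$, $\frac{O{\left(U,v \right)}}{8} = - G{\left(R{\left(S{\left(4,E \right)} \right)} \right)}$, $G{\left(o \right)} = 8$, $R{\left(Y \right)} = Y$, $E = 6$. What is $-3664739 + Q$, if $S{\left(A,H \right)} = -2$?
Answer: $-4263890$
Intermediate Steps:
$O{\left(U,v \right)} = -64$ ($O{\left(U,v \right)} = 8 \left(\left(-1\right) 8\right) = 8 \left(-8\right) = -64$)
$Q = -599151$ ($Q = -599087 - 64 = -599151$)
$-3664739 + Q = -3664739 - 599151 = -4263890$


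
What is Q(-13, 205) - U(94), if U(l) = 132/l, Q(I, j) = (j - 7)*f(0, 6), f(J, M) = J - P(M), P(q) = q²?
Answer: -335082/47 ≈ -7129.4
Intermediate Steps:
f(J, M) = J - M²
Q(I, j) = 252 - 36*j (Q(I, j) = (j - 7)*(0 - 1*6²) = (-7 + j)*(0 - 1*36) = (-7 + j)*(0 - 36) = (-7 + j)*(-36) = 252 - 36*j)
Q(-13, 205) - U(94) = (252 - 36*205) - 132/94 = (252 - 7380) - 132/94 = -7128 - 1*66/47 = -7128 - 66/47 = -335082/47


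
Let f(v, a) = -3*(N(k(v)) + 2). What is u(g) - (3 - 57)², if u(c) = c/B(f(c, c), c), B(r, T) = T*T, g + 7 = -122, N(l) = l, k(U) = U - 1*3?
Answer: -376165/129 ≈ -2916.0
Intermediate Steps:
k(U) = -3 + U (k(U) = U - 3 = -3 + U)
f(v, a) = 3 - 3*v (f(v, a) = -3*((-3 + v) + 2) = -3*(-1 + v) = 3 - 3*v)
g = -129 (g = -7 - 122 = -129)
B(r, T) = T²
u(c) = 1/c (u(c) = c/(c²) = c/c² = 1/c)
u(g) - (3 - 57)² = 1/(-129) - (3 - 57)² = -1/129 - 1*(-54)² = -1/129 - 1*2916 = -1/129 - 2916 = -376165/129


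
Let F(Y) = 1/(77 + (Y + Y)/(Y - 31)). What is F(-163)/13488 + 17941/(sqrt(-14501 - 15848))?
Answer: 97/102940416 - 1631*I*sqrt(30349)/2759 ≈ 9.4229e-7 - 102.99*I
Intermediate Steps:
F(Y) = 1/(77 + 2*Y/(-31 + Y)) (F(Y) = 1/(77 + (2*Y)/(-31 + Y)) = 1/(77 + 2*Y/(-31 + Y)))
F(-163)/13488 + 17941/(sqrt(-14501 - 15848)) = ((-31 - 163)/(-2387 + 79*(-163)))/13488 + 17941/(sqrt(-14501 - 15848)) = (-194/(-2387 - 12877))*(1/13488) + 17941/(sqrt(-30349)) = (-194/(-15264))*(1/13488) + 17941/((I*sqrt(30349))) = -1/15264*(-194)*(1/13488) + 17941*(-I*sqrt(30349)/30349) = (97/7632)*(1/13488) - 1631*I*sqrt(30349)/2759 = 97/102940416 - 1631*I*sqrt(30349)/2759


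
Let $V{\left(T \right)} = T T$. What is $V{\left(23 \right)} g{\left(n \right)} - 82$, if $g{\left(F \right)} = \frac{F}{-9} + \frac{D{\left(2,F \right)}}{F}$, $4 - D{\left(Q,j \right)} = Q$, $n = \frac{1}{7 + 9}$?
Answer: $\frac{2425295}{144} \approx 16842.0$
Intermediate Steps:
$n = \frac{1}{16} \approx 0.0625$
$D{\left(Q,j \right)} = 4 - Q$
$g{\left(F \right)} = \frac{2}{F} - \frac{F}{9}$ ($g{\left(F \right)} = \frac{F}{-9} + \frac{4 - 2}{F} = F \left(- \frac{1}{9}\right) + \frac{4 - 2}{F} = - \frac{F}{9} + \frac{2}{F} = \frac{2}{F} - \frac{F}{9}$)
$V{\left(T \right)} = T^{2}$
$V{\left(23 \right)} g{\left(n \right)} - 82 = 23^{2} \left(2 \frac{1}{\frac{1}{16}} - \frac{1}{144}\right) - 82 = 529 \left(2 \cdot 16 - \frac{1}{144}\right) - 82 = 529 \left(32 - \frac{1}{144}\right) - 82 = 529 \cdot \frac{4607}{144} - 82 = \frac{2437103}{144} - 82 = \frac{2425295}{144}$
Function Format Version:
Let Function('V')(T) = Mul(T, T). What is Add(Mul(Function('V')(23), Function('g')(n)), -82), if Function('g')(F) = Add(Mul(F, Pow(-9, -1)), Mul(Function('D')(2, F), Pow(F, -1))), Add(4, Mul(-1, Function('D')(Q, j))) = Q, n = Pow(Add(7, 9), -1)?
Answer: Rational(2425295, 144) ≈ 16842.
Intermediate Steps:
n = Rational(1, 16) (n = Pow(16, -1) = Rational(1, 16) ≈ 0.062500)
Function('D')(Q, j) = Add(4, Mul(-1, Q))
Function('g')(F) = Add(Mul(2, Pow(F, -1)), Mul(Rational(-1, 9), F)) (Function('g')(F) = Add(Mul(F, Pow(-9, -1)), Mul(Add(4, Mul(-1, 2)), Pow(F, -1))) = Add(Mul(F, Rational(-1, 9)), Mul(Add(4, -2), Pow(F, -1))) = Add(Mul(Rational(-1, 9), F), Mul(2, Pow(F, -1))) = Add(Mul(2, Pow(F, -1)), Mul(Rational(-1, 9), F)))
Function('V')(T) = Pow(T, 2)
Add(Mul(Function('V')(23), Function('g')(n)), -82) = Add(Mul(Pow(23, 2), Add(Mul(2, Pow(Rational(1, 16), -1)), Mul(Rational(-1, 9), Rational(1, 16)))), -82) = Add(Mul(529, Add(Mul(2, 16), Rational(-1, 144))), -82) = Add(Mul(529, Add(32, Rational(-1, 144))), -82) = Add(Mul(529, Rational(4607, 144)), -82) = Add(Rational(2437103, 144), -82) = Rational(2425295, 144)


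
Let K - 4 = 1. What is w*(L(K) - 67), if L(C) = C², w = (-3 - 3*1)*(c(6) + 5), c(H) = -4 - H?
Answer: -1260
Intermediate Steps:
K = 5 (K = 4 + 1 = 5)
w = 30 (w = (-3 - 3*1)*((-4 - 1*6) + 5) = (-3 - 3)*((-4 - 6) + 5) = -6*(-10 + 5) = -6*(-5) = 30)
w*(L(K) - 67) = 30*(5² - 67) = 30*(25 - 67) = 30*(-42) = -1260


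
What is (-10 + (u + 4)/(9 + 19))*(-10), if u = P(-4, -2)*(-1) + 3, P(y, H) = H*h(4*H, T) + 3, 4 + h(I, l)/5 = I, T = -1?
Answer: 990/7 ≈ 141.43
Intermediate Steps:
h(I, l) = -20 + 5*I
P(y, H) = 3 + H*(-20 + 20*H) (P(y, H) = H*(-20 + 5*(4*H)) + 3 = H*(-20 + 20*H) + 3 = 3 + H*(-20 + 20*H))
u = -120 (u = (3 + 20*(-2)*(-1 - 2))*(-1) + 3 = (3 + 20*(-2)*(-3))*(-1) + 3 = (3 + 120)*(-1) + 3 = 123*(-1) + 3 = -123 + 3 = -120)
(-10 + (u + 4)/(9 + 19))*(-10) = (-10 + (-120 + 4)/(9 + 19))*(-10) = (-10 - 116/28)*(-10) = (-10 - 116*1/28)*(-10) = (-10 - 29/7)*(-10) = -99/7*(-10) = 990/7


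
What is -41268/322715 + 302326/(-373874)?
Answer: -2973530719/3175124945 ≈ -0.93651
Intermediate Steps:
-41268/322715 + 302326/(-373874) = -41268*1/322715 + 302326*(-1/373874) = -2172/16985 - 151163/186937 = -2973530719/3175124945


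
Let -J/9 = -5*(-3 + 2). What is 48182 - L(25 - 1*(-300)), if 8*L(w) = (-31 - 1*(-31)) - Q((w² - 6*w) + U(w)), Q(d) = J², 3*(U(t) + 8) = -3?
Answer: 387481/8 ≈ 48435.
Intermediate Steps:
U(t) = -9 (U(t) = -8 + (⅓)*(-3) = -8 - 1 = -9)
J = -45 (J = -(-45)*(-3 + 2) = -(-45)*(-1) = -9*5 = -45)
Q(d) = 2025 (Q(d) = (-45)² = 2025)
L(w) = -2025/8 (L(w) = ((-31 - 1*(-31)) - 1*2025)/8 = ((-31 + 31) - 2025)/8 = (0 - 2025)/8 = (⅛)*(-2025) = -2025/8)
48182 - L(25 - 1*(-300)) = 48182 - 1*(-2025/8) = 48182 + 2025/8 = 387481/8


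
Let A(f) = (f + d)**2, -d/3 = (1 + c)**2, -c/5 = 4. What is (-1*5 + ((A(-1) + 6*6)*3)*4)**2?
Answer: 198840993007801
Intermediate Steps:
c = -20 (c = -5*4 = -20)
d = -1083 (d = -3*(1 - 20)**2 = -3*(-19)**2 = -3*361 = -1083)
A(f) = (-1083 + f)**2 (A(f) = (f - 1083)**2 = (-1083 + f)**2)
(-1*5 + ((A(-1) + 6*6)*3)*4)**2 = (-1*5 + (((-1083 - 1)**2 + 6*6)*3)*4)**2 = (-5 + (((-1084)**2 + 36)*3)*4)**2 = (-5 + ((1175056 + 36)*3)*4)**2 = (-5 + (1175092*3)*4)**2 = (-5 + 3525276*4)**2 = (-5 + 14101104)**2 = 14101099**2 = 198840993007801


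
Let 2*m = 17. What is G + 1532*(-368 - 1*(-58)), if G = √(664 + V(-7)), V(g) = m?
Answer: -474920 + √2690/2 ≈ -4.7489e+5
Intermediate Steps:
m = 17/2 (m = (½)*17 = 17/2 ≈ 8.5000)
V(g) = 17/2
G = √2690/2 (G = √(664 + 17/2) = √(1345/2) = √2690/2 ≈ 25.933)
G + 1532*(-368 - 1*(-58)) = √2690/2 + 1532*(-368 - 1*(-58)) = √2690/2 + 1532*(-368 + 58) = √2690/2 + 1532*(-310) = √2690/2 - 474920 = -474920 + √2690/2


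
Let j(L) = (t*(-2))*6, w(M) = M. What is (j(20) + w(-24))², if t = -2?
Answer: 0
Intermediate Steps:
j(L) = 24 (j(L) = -2*(-2)*6 = 4*6 = 24)
(j(20) + w(-24))² = (24 - 24)² = 0² = 0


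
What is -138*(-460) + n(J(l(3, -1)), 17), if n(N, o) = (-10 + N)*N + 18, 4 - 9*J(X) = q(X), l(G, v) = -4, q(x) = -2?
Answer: 571426/9 ≈ 63492.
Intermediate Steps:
J(X) = ⅔ (J(X) = 4/9 - ⅑*(-2) = 4/9 + 2/9 = ⅔)
n(N, o) = 18 + N*(-10 + N) (n(N, o) = N*(-10 + N) + 18 = 18 + N*(-10 + N))
-138*(-460) + n(J(l(3, -1)), 17) = -138*(-460) + (18 + (⅔)² - 10*⅔) = 63480 + (18 + 4/9 - 20/3) = 63480 + 106/9 = 571426/9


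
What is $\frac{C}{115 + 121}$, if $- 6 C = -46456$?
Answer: $\frac{5807}{177} \approx 32.808$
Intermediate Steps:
$C = \frac{23228}{3}$ ($C = \left(- \frac{1}{6}\right) \left(-46456\right) = \frac{23228}{3} \approx 7742.7$)
$\frac{C}{115 + 121} = \frac{23228}{3 \left(115 + 121\right)} = \frac{23228}{3 \cdot 236} = \frac{23228}{3} \cdot \frac{1}{236} = \frac{5807}{177}$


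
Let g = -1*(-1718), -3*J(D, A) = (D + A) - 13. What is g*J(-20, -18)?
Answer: 29206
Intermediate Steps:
J(D, A) = 13/3 - A/3 - D/3 (J(D, A) = -((D + A) - 13)/3 = -((A + D) - 13)/3 = -(-13 + A + D)/3 = 13/3 - A/3 - D/3)
g = 1718
g*J(-20, -18) = 1718*(13/3 - ⅓*(-18) - ⅓*(-20)) = 1718*(13/3 + 6 + 20/3) = 1718*17 = 29206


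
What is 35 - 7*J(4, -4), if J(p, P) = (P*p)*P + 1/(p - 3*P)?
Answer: -6615/16 ≈ -413.44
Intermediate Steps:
J(p, P) = 1/(p - 3*P) + p*P² (J(p, P) = p*P² + 1/(p - 3*P) = 1/(p - 3*P) + p*P²)
35 - 7*J(4, -4) = 35 - 7*(-1 - 1*(-4)²*4² + 3*4*(-4)³)/(-1*4 + 3*(-4)) = 35 - 7*(-1 - 1*16*16 + 3*4*(-64))/(-4 - 12) = 35 - 7*(-1 - 256 - 768)/(-16) = 35 - (-7)*(-1025)/16 = 35 - 7*1025/16 = 35 - 7175/16 = -6615/16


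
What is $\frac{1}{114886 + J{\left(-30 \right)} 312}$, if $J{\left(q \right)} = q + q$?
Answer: $\frac{1}{96166} \approx 1.0399 \cdot 10^{-5}$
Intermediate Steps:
$J{\left(q \right)} = 2 q$
$\frac{1}{114886 + J{\left(-30 \right)} 312} = \frac{1}{114886 + 2 \left(-30\right) 312} = \frac{1}{114886 - 18720} = \frac{1}{96166}$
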